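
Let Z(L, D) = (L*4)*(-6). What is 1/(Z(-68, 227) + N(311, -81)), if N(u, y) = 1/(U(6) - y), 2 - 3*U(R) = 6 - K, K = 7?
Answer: 82/133825 ≈ 0.00061274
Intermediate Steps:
Z(L, D) = -24*L (Z(L, D) = (4*L)*(-6) = -24*L)
U(R) = 1 (U(R) = 2/3 - (6 - 1*7)/3 = 2/3 - (6 - 7)/3 = 2/3 - 1/3*(-1) = 2/3 + 1/3 = 1)
N(u, y) = 1/(1 - y)
1/(Z(-68, 227) + N(311, -81)) = 1/(-24*(-68) - 1/(-1 - 81)) = 1/(1632 - 1/(-82)) = 1/(1632 - 1*(-1/82)) = 1/(1632 + 1/82) = 1/(133825/82) = 82/133825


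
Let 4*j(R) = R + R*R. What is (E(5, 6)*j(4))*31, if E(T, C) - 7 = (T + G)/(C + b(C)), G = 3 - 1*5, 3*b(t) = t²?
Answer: 6665/6 ≈ 1110.8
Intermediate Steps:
b(t) = t²/3
j(R) = R/4 + R²/4 (j(R) = (R + R*R)/4 = (R + R²)/4 = R/4 + R²/4)
G = -2 (G = 3 - 5 = -2)
E(T, C) = 7 + (-2 + T)/(C + C²/3) (E(T, C) = 7 + (T - 2)/(C + C²/3) = 7 + (-2 + T)/(C + C²/3))
(E(5, 6)*j(4))*31 = (((-6 + 3*5 + 7*6² + 21*6)/(6*(3 + 6)))*((¼)*4*(1 + 4)))*31 = (((⅙)*(-6 + 15 + 7*36 + 126)/9)*((¼)*4*5))*31 = (((⅙)*(⅑)*(-6 + 15 + 252 + 126))*5)*31 = (((⅙)*(⅑)*387)*5)*31 = ((43/6)*5)*31 = (215/6)*31 = 6665/6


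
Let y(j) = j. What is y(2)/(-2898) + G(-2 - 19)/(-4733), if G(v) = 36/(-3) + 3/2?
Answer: 20963/13716234 ≈ 0.0015283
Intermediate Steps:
G(v) = -21/2 (G(v) = 36*(-1/3) + 3*(1/2) = -12 + 3/2 = -21/2)
y(2)/(-2898) + G(-2 - 19)/(-4733) = 2/(-2898) - 21/2/(-4733) = 2*(-1/2898) - 21/2*(-1/4733) = -1/1449 + 21/9466 = 20963/13716234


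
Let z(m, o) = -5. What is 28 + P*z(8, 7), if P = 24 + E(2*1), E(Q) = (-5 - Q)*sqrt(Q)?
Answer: -92 + 35*sqrt(2) ≈ -42.503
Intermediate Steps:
E(Q) = sqrt(Q)*(-5 - Q)
P = 24 - 7*sqrt(2) (P = 24 + sqrt(2*1)*(-5 - 2) = 24 + sqrt(2)*(-5 - 1*2) = 24 + sqrt(2)*(-5 - 2) = 24 + sqrt(2)*(-7) = 24 - 7*sqrt(2) ≈ 14.101)
28 + P*z(8, 7) = 28 + (24 - 7*sqrt(2))*(-5) = 28 + (-120 + 35*sqrt(2)) = -92 + 35*sqrt(2)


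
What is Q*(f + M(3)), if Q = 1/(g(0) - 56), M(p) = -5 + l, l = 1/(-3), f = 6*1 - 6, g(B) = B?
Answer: 2/21 ≈ 0.095238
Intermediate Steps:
f = 0 (f = 6 - 6 = 0)
l = -⅓ (l = 1*(-⅓) = -⅓ ≈ -0.33333)
M(p) = -16/3 (M(p) = -5 - ⅓ = -16/3)
Q = -1/56 (Q = 1/(0 - 56) = 1/(-56) = -1/56 ≈ -0.017857)
Q*(f + M(3)) = -(0 - 16/3)/56 = -1/56*(-16/3) = 2/21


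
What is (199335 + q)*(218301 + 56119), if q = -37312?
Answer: 44462351660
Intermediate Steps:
(199335 + q)*(218301 + 56119) = (199335 - 37312)*(218301 + 56119) = 162023*274420 = 44462351660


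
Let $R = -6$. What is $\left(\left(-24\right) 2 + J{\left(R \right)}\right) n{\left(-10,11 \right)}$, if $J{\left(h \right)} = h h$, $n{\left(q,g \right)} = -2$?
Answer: $24$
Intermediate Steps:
$J{\left(h \right)} = h^{2}$
$\left(\left(-24\right) 2 + J{\left(R \right)}\right) n{\left(-10,11 \right)} = \left(\left(-24\right) 2 + \left(-6\right)^{2}\right) \left(-2\right) = \left(-48 + 36\right) \left(-2\right) = \left(-12\right) \left(-2\right) = 24$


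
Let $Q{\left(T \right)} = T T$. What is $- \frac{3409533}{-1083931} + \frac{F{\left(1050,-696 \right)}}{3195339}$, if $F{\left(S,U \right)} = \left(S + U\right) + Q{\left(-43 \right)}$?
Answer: $\frac{10897001666680}{3463526997609} \approx 3.1462$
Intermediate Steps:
$Q{\left(T \right)} = T^{2}$
$F{\left(S,U \right)} = 1849 + S + U$ ($F{\left(S,U \right)} = \left(S + U\right) + \left(-43\right)^{2} = \left(S + U\right) + 1849 = 1849 + S + U$)
$- \frac{3409533}{-1083931} + \frac{F{\left(1050,-696 \right)}}{3195339} = - \frac{3409533}{-1083931} + \frac{1849 + 1050 - 696}{3195339} = \left(-3409533\right) \left(- \frac{1}{1083931}\right) + 2203 \cdot \frac{1}{3195339} = \frac{3409533}{1083931} + \frac{2203}{3195339} = \frac{10897001666680}{3463526997609}$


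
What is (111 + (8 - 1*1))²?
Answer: 13924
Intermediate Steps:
(111 + (8 - 1*1))² = (111 + (8 - 1))² = (111 + 7)² = 118² = 13924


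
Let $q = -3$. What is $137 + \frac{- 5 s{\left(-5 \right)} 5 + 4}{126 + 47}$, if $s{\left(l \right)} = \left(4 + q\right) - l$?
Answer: $\frac{23555}{173} \approx 136.16$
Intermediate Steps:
$s{\left(l \right)} = 1 - l$ ($s{\left(l \right)} = \left(4 - 3\right) - l = 1 - l$)
$137 + \frac{- 5 s{\left(-5 \right)} 5 + 4}{126 + 47} = 137 + \frac{- 5 \left(1 - -5\right) 5 + 4}{126 + 47} = 137 + \frac{- 5 \left(1 + 5\right) 5 + 4}{173} = 137 + \frac{\left(-5\right) 6 \cdot 5 + 4}{173} = 137 + \frac{\left(-30\right) 5 + 4}{173} = 137 + \frac{-150 + 4}{173} = 137 + \frac{1}{173} \left(-146\right) = 137 - \frac{146}{173} = \frac{23555}{173}$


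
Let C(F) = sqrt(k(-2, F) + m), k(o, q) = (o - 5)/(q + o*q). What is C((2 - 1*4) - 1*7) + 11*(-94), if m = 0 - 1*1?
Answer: -1034 + 4*I/3 ≈ -1034.0 + 1.3333*I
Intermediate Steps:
m = -1 (m = 0 - 1 = -1)
k(o, q) = (-5 + o)/(q + o*q)
C(F) = sqrt(-1 + 7/F) (C(F) = sqrt((-5 - 2)/(F*(1 - 2)) - 1) = sqrt(-7/(F*(-1)) - 1) = sqrt(-1*(-7)/F - 1) = sqrt(7/F - 1) = sqrt(-1 + 7/F))
C((2 - 1*4) - 1*7) + 11*(-94) = sqrt((7 - ((2 - 1*4) - 1*7))/((2 - 1*4) - 1*7)) + 11*(-94) = sqrt((7 - ((2 - 4) - 7))/((2 - 4) - 7)) - 1034 = sqrt((7 - (-2 - 7))/(-2 - 7)) - 1034 = sqrt((7 - 1*(-9))/(-9)) - 1034 = sqrt(-(7 + 9)/9) - 1034 = sqrt(-1/9*16) - 1034 = sqrt(-16/9) - 1034 = 4*I/3 - 1034 = -1034 + 4*I/3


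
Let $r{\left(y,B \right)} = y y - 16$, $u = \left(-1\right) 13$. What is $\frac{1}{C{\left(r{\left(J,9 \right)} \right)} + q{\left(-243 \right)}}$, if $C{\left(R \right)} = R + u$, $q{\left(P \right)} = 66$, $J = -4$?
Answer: $\frac{1}{53} \approx 0.018868$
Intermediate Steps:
$u = -13$
$r{\left(y,B \right)} = -16 + y^{2}$ ($r{\left(y,B \right)} = y^{2} - 16 = -16 + y^{2}$)
$C{\left(R \right)} = -13 + R$ ($C{\left(R \right)} = R - 13 = -13 + R$)
$\frac{1}{C{\left(r{\left(J,9 \right)} \right)} + q{\left(-243 \right)}} = \frac{1}{\left(-13 - \left(16 - \left(-4\right)^{2}\right)\right) + 66} = \frac{1}{\left(-13 + \left(-16 + 16\right)\right) + 66} = \frac{1}{\left(-13 + 0\right) + 66} = \frac{1}{-13 + 66} = \frac{1}{53}$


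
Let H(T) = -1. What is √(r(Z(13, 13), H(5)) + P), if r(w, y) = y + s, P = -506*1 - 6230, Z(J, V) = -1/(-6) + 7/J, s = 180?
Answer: I*√6557 ≈ 80.975*I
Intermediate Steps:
Z(J, V) = ⅙ + 7/J (Z(J, V) = -1*(-⅙) + 7/J = ⅙ + 7/J)
P = -6736 (P = -506 - 6230 = -6736)
r(w, y) = 180 + y (r(w, y) = y + 180 = 180 + y)
√(r(Z(13, 13), H(5)) + P) = √((180 - 1) - 6736) = √(179 - 6736) = √(-6557) = I*√6557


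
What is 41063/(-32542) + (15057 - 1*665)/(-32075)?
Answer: -1785440189/1043784650 ≈ -1.7105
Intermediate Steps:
41063/(-32542) + (15057 - 1*665)/(-32075) = 41063*(-1/32542) + (15057 - 665)*(-1/32075) = -41063/32542 + 14392*(-1/32075) = -41063/32542 - 14392/32075 = -1785440189/1043784650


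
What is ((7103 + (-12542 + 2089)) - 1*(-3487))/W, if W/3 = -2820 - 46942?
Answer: -137/149286 ≈ -0.00091770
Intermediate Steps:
W = -149286 (W = 3*(-2820 - 46942) = 3*(-49762) = -149286)
((7103 + (-12542 + 2089)) - 1*(-3487))/W = ((7103 + (-12542 + 2089)) - 1*(-3487))/(-149286) = ((7103 - 10453) + 3487)*(-1/149286) = (-3350 + 3487)*(-1/149286) = 137*(-1/149286) = -137/149286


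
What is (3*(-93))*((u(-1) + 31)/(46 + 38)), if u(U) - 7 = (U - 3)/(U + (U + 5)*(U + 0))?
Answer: -9021/70 ≈ -128.87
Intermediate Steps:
u(U) = 7 + (-3 + U)/(U + U*(5 + U)) (u(U) = 7 + (U - 3)/(U + (U + 5)*(U + 0)) = 7 + (-3 + U)/(U + (5 + U)*U) = 7 + (-3 + U)/(U + U*(5 + U)))
(3*(-93))*((u(-1) + 31)/(46 + 38)) = (3*(-93))*(((-3 + 7*(-1)**2 + 43*(-1))/((-1)*(6 - 1)) + 31)/(46 + 38)) = -279*(-1*(-3 + 7*1 - 43)/5 + 31)/84 = -279*(-1*1/5*(-3 + 7 - 43) + 31)/84 = -279*(-1*1/5*(-39) + 31)/84 = -279*(39/5 + 31)/84 = -54126/(5*84) = -279*97/210 = -9021/70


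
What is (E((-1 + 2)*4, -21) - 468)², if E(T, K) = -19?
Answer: 237169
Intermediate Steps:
(E((-1 + 2)*4, -21) - 468)² = (-19 - 468)² = (-487)² = 237169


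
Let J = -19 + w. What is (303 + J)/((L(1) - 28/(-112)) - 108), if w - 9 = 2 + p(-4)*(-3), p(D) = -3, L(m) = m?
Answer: -1216/427 ≈ -2.8478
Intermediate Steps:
w = 20 (w = 9 + (2 - 3*(-3)) = 9 + (2 + 9) = 9 + 11 = 20)
J = 1 (J = -19 + 20 = 1)
(303 + J)/((L(1) - 28/(-112)) - 108) = (303 + 1)/((1 - 28/(-112)) - 108) = 304/((1 - 28*(-1/112)) - 108) = 304/((1 + ¼) - 108) = 304/(5/4 - 108) = 304/(-427/4) = 304*(-4/427) = -1216/427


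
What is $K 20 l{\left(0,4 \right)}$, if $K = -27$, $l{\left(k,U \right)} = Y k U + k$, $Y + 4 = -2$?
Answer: $0$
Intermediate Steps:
$Y = -6$ ($Y = -4 - 2 = -6$)
$l{\left(k,U \right)} = k - 6 U k$ ($l{\left(k,U \right)} = - 6 k U + k = - 6 U k + k = k - 6 U k$)
$K 20 l{\left(0,4 \right)} = \left(-27\right) 20 \cdot 0 \left(1 - 24\right) = - 540 \cdot 0 \left(1 - 24\right) = - 540 \cdot 0 \left(-23\right) = \left(-540\right) 0 = 0$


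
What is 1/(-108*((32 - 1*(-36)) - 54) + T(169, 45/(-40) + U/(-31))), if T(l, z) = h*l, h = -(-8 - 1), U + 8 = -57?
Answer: ⅑ ≈ 0.11111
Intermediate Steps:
U = -65 (U = -8 - 57 = -65)
h = 9 (h = -1*(-9) = 9)
T(l, z) = 9*l
1/(-108*((32 - 1*(-36)) - 54) + T(169, 45/(-40) + U/(-31))) = 1/(-108*((32 - 1*(-36)) - 54) + 9*169) = 1/(-108*((32 + 36) - 54) + 1521) = 1/(-108*(68 - 54) + 1521) = 1/(-108*14 + 1521) = 1/(-1512 + 1521) = 1/9 = ⅑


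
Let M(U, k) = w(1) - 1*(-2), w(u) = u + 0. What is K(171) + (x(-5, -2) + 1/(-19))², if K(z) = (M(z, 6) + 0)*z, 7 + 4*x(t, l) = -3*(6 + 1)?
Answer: 203149/361 ≈ 562.74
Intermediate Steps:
w(u) = u
x(t, l) = -7 (x(t, l) = -7/4 + (-3*(6 + 1))/4 = -7/4 + (-3*7)/4 = -7/4 + (¼)*(-21) = -7/4 - 21/4 = -7)
M(U, k) = 3 (M(U, k) = 1 - 1*(-2) = 1 + 2 = 3)
K(z) = 3*z (K(z) = (3 + 0)*z = 3*z)
K(171) + (x(-5, -2) + 1/(-19))² = 3*171 + (-7 + 1/(-19))² = 513 + (-7 - 1/19)² = 513 + (-134/19)² = 513 + 17956/361 = 203149/361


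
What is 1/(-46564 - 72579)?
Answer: -1/119143 ≈ -8.3933e-6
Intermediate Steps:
1/(-46564 - 72579) = 1/(-119143) = -1/119143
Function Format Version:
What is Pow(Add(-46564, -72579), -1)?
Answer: Rational(-1, 119143) ≈ -8.3933e-6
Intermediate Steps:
Pow(Add(-46564, -72579), -1) = Pow(-119143, -1) = Rational(-1, 119143)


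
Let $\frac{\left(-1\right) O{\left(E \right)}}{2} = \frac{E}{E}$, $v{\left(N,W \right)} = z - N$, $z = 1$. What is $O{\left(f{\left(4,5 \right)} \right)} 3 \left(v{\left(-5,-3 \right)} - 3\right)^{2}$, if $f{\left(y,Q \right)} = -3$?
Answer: $-54$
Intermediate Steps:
$v{\left(N,W \right)} = 1 - N$
$O{\left(E \right)} = -2$ ($O{\left(E \right)} = - 2 \frac{E}{E} = \left(-2\right) 1 = -2$)
$O{\left(f{\left(4,5 \right)} \right)} 3 \left(v{\left(-5,-3 \right)} - 3\right)^{2} = \left(-2\right) 3 \left(\left(1 - -5\right) - 3\right)^{2} = - 6 \left(\left(1 + 5\right) - 3\right)^{2} = - 6 \left(6 - 3\right)^{2} = - 6 \cdot 3^{2} = \left(-6\right) 9 = -54$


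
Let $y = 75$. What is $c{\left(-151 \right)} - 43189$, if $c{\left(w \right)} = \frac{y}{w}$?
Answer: $- \frac{6521614}{151} \approx -43190.0$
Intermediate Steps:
$c{\left(w \right)} = \frac{75}{w}$
$c{\left(-151 \right)} - 43189 = \frac{75}{-151} - 43189 = 75 \left(- \frac{1}{151}\right) - 43189 = - \frac{75}{151} - 43189 = - \frac{6521614}{151}$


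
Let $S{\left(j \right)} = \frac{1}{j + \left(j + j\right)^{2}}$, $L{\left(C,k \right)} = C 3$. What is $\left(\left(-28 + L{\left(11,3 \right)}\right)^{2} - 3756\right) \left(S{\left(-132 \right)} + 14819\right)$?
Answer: $- \frac{3846171929327}{69564} \approx -5.529 \cdot 10^{7}$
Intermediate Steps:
$L{\left(C,k \right)} = 3 C$
$S{\left(j \right)} = \frac{1}{j + 4 j^{2}}$ ($S{\left(j \right)} = \frac{1}{j + \left(2 j\right)^{2}} = \frac{1}{j + 4 j^{2}}$)
$\left(\left(-28 + L{\left(11,3 \right)}\right)^{2} - 3756\right) \left(S{\left(-132 \right)} + 14819\right) = \left(\left(-28 + 3 \cdot 11\right)^{2} - 3756\right) \left(\frac{1}{\left(-132\right) \left(1 + 4 \left(-132\right)\right)} + 14819\right) = \left(\left(-28 + 33\right)^{2} - 3756\right) \left(- \frac{1}{132 \left(1 - 528\right)} + 14819\right) = \left(5^{2} - 3756\right) \left(- \frac{1}{132 \left(-527\right)} + 14819\right) = \left(25 - 3756\right) \left(\left(- \frac{1}{132}\right) \left(- \frac{1}{527}\right) + 14819\right) = - 3731 \left(\frac{1}{69564} + 14819\right) = \left(-3731\right) \frac{1030868917}{69564} = - \frac{3846171929327}{69564}$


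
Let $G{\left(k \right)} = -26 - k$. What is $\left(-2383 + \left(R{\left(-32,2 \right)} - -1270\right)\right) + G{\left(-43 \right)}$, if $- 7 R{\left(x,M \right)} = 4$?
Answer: $- \frac{7676}{7} \approx -1096.6$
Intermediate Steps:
$R{\left(x,M \right)} = - \frac{4}{7}$ ($R{\left(x,M \right)} = \left(- \frac{1}{7}\right) 4 = - \frac{4}{7}$)
$\left(-2383 + \left(R{\left(-32,2 \right)} - -1270\right)\right) + G{\left(-43 \right)} = \left(-2383 - - \frac{8886}{7}\right) - -17 = \left(-2383 + \left(- \frac{4}{7} + 1270\right)\right) + \left(-26 + 43\right) = \left(-2383 + \frac{8886}{7}\right) + 17 = - \frac{7795}{7} + 17 = - \frac{7676}{7}$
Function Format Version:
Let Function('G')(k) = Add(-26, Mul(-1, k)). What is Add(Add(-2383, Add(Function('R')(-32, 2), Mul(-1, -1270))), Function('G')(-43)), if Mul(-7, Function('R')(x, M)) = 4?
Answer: Rational(-7676, 7) ≈ -1096.6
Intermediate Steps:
Function('R')(x, M) = Rational(-4, 7) (Function('R')(x, M) = Mul(Rational(-1, 7), 4) = Rational(-4, 7))
Add(Add(-2383, Add(Function('R')(-32, 2), Mul(-1, -1270))), Function('G')(-43)) = Add(Add(-2383, Add(Rational(-4, 7), Mul(-1, -1270))), Add(-26, Mul(-1, -43))) = Add(Add(-2383, Add(Rational(-4, 7), 1270)), Add(-26, 43)) = Add(Add(-2383, Rational(8886, 7)), 17) = Add(Rational(-7795, 7), 17) = Rational(-7676, 7)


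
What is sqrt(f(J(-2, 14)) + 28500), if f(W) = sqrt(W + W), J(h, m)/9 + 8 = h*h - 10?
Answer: sqrt(28500 + 6*I*sqrt(7)) ≈ 168.82 + 0.047*I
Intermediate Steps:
J(h, m) = -162 + 9*h**2 (J(h, m) = -72 + 9*(h*h - 10) = -72 + 9*(h**2 - 10) = -72 + 9*(-10 + h**2) = -72 + (-90 + 9*h**2) = -162 + 9*h**2)
f(W) = sqrt(2)*sqrt(W) (f(W) = sqrt(2*W) = sqrt(2)*sqrt(W))
sqrt(f(J(-2, 14)) + 28500) = sqrt(sqrt(2)*sqrt(-162 + 9*(-2)**2) + 28500) = sqrt(sqrt(2)*sqrt(-162 + 9*4) + 28500) = sqrt(sqrt(2)*sqrt(-162 + 36) + 28500) = sqrt(sqrt(2)*sqrt(-126) + 28500) = sqrt(sqrt(2)*(3*I*sqrt(14)) + 28500) = sqrt(6*I*sqrt(7) + 28500) = sqrt(28500 + 6*I*sqrt(7))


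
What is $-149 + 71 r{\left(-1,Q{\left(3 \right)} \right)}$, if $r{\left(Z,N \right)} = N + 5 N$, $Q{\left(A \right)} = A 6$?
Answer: $7519$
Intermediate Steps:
$Q{\left(A \right)} = 6 A$
$r{\left(Z,N \right)} = 6 N$
$-149 + 71 r{\left(-1,Q{\left(3 \right)} \right)} = -149 + 71 \cdot 6 \cdot 6 \cdot 3 = -149 + 71 \cdot 6 \cdot 18 = -149 + 71 \cdot 108 = -149 + 7668 = 7519$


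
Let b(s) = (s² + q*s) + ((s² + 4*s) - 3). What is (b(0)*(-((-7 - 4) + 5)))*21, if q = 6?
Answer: -378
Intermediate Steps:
b(s) = -3 + 2*s² + 10*s (b(s) = (s² + 6*s) + ((s² + 4*s) - 3) = (s² + 6*s) + (-3 + s² + 4*s) = -3 + 2*s² + 10*s)
(b(0)*(-((-7 - 4) + 5)))*21 = ((-3 + 2*0² + 10*0)*(-((-7 - 4) + 5)))*21 = ((-3 + 2*0 + 0)*(-(-11 + 5)))*21 = ((-3 + 0 + 0)*(-1*(-6)))*21 = -3*6*21 = -18*21 = -378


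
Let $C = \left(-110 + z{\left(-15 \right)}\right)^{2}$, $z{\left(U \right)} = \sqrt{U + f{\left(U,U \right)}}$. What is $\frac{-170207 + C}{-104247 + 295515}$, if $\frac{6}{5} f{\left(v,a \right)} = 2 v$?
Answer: $- \frac{14377}{17388} - \frac{10 i \sqrt{10}}{4347} \approx -0.82683 - 0.0072746 i$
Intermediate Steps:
$f{\left(v,a \right)} = \frac{5 v}{3}$ ($f{\left(v,a \right)} = \frac{5 \cdot 2 v}{6} = \frac{5 v}{3}$)
$z{\left(U \right)} = \frac{2 \sqrt{6} \sqrt{U}}{3}$ ($z{\left(U \right)} = \sqrt{U + \frac{5 U}{3}} = \sqrt{\frac{8 U}{3}} = \frac{2 \sqrt{6} \sqrt{U}}{3}$)
$C = \left(-110 + 2 i \sqrt{10}\right)^{2}$ ($C = \left(-110 + \frac{2 \sqrt{6} \sqrt{-15}}{3}\right)^{2} = \left(-110 + \frac{2 \sqrt{6} i \sqrt{15}}{3}\right)^{2} = \left(-110 + 2 i \sqrt{10}\right)^{2} \approx 12060.0 - 1391.4 i$)
$\frac{-170207 + C}{-104247 + 295515} = \frac{-170207 + \left(12060 - 440 i \sqrt{10}\right)}{-104247 + 295515} = \frac{-158147 - 440 i \sqrt{10}}{191268} = \left(-158147 - 440 i \sqrt{10}\right) \frac{1}{191268} = - \frac{14377}{17388} - \frac{10 i \sqrt{10}}{4347}$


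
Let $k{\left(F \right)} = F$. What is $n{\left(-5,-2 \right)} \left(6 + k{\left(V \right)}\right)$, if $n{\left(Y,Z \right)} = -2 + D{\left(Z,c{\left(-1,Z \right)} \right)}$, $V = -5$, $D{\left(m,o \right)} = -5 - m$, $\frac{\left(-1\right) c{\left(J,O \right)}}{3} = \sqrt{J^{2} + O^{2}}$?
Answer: $-5$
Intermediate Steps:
$c{\left(J,O \right)} = - 3 \sqrt{J^{2} + O^{2}}$
$n{\left(Y,Z \right)} = -7 - Z$ ($n{\left(Y,Z \right)} = -2 - \left(5 + Z\right) = -7 - Z$)
$n{\left(-5,-2 \right)} \left(6 + k{\left(V \right)}\right) = \left(-7 - -2\right) \left(6 - 5\right) = \left(-7 + 2\right) 1 = \left(-5\right) 1 = -5$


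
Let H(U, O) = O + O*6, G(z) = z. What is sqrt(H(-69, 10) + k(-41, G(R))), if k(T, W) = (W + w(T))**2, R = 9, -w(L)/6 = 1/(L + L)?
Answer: 17*sqrt(886)/41 ≈ 12.342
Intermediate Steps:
w(L) = -3/L (w(L) = -6/(L + L) = -6*1/(2*L) = -3/L)
H(U, O) = 7*O (H(U, O) = O + 6*O = 7*O)
k(T, W) = (W - 3/T)**2
sqrt(H(-69, 10) + k(-41, G(R))) = sqrt(7*10 + (-3 - 41*9)**2/(-41)**2) = sqrt(70 + (-3 - 369)**2/1681) = sqrt(70 + (1/1681)*(-372)**2) = sqrt(70 + (1/1681)*138384) = sqrt(70 + 138384/1681) = sqrt(256054/1681) = 17*sqrt(886)/41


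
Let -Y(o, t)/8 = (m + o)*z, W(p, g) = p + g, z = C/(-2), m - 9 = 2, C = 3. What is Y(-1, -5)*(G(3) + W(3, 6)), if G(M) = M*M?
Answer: 2160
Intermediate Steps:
m = 11 (m = 9 + 2 = 11)
z = -3/2 (z = 3/(-2) = 3*(-½) = -3/2 ≈ -1.5000)
W(p, g) = g + p
Y(o, t) = 132 + 12*o (Y(o, t) = -8*(11 + o)*(-3)/2 = -8*(-33/2 - 3*o/2) = 132 + 12*o)
G(M) = M²
Y(-1, -5)*(G(3) + W(3, 6)) = (132 + 12*(-1))*(3² + (6 + 3)) = (132 - 12)*(9 + 9) = 120*18 = 2160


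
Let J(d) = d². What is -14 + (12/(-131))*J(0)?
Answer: -14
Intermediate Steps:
-14 + (12/(-131))*J(0) = -14 + (12/(-131))*0² = -14 + (12*(-1/131))*0 = -14 - 12/131*0 = -14 + 0 = -14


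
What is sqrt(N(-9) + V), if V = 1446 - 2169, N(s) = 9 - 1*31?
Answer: I*sqrt(745) ≈ 27.295*I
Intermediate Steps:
N(s) = -22 (N(s) = 9 - 31 = -22)
V = -723
sqrt(N(-9) + V) = sqrt(-22 - 723) = sqrt(-745) = I*sqrt(745)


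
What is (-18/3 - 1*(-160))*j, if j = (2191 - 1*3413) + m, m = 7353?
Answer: 944174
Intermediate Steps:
j = 6131 (j = (2191 - 1*3413) + 7353 = (2191 - 3413) + 7353 = -1222 + 7353 = 6131)
(-18/3 - 1*(-160))*j = (-18/3 - 1*(-160))*6131 = ((1/3)*(-18) + 160)*6131 = (-6 + 160)*6131 = 154*6131 = 944174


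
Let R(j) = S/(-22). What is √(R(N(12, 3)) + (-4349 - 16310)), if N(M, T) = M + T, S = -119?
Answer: I*√9996338/22 ≈ 143.71*I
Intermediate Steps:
R(j) = 119/22 (R(j) = -119/(-22) = -119*(-1/22) = 119/22)
√(R(N(12, 3)) + (-4349 - 16310)) = √(119/22 + (-4349 - 16310)) = √(119/22 - 20659) = √(-454379/22) = I*√9996338/22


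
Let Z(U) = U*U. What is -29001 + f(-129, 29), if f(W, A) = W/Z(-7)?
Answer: -1421178/49 ≈ -29004.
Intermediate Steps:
Z(U) = U²
f(W, A) = W/49 (f(W, A) = W/((-7)²) = W/49)
-29001 + f(-129, 29) = -29001 + (1/49)*(-129) = -29001 - 129/49 = -1421178/49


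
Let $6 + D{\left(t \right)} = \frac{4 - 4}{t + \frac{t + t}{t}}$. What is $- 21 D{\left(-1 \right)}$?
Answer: $126$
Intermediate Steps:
$D{\left(t \right)} = -6$ ($D{\left(t \right)} = -6 + \frac{4 - 4}{t + \frac{t + t}{t}} = -6 + \frac{0}{t + \frac{2 t}{t}} = -6 + \frac{0}{t + 2} = -6 + \frac{0}{2 + t} = -6 + 0 = -6$)
$- 21 D{\left(-1 \right)} = \left(-21\right) \left(-6\right) = 126$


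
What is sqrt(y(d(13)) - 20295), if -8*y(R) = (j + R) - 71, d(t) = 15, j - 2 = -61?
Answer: I*sqrt(324490)/4 ≈ 142.41*I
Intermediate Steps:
j = -59 (j = 2 - 61 = -59)
y(R) = 65/4 - R/8 (y(R) = -((-59 + R) - 71)/8 = -(-130 + R)/8 = 65/4 - R/8)
sqrt(y(d(13)) - 20295) = sqrt((65/4 - 1/8*15) - 20295) = sqrt((65/4 - 15/8) - 20295) = sqrt(115/8 - 20295) = sqrt(-162245/8) = I*sqrt(324490)/4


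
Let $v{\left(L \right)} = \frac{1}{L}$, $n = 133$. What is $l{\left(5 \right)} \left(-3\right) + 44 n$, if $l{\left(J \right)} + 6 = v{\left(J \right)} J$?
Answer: $5867$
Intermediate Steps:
$l{\left(J \right)} = -5$ ($l{\left(J \right)} = -6 + \frac{J}{J} = -6 + 1 = -5$)
$l{\left(5 \right)} \left(-3\right) + 44 n = \left(-5\right) \left(-3\right) + 44 \cdot 133 = 15 + 5852 = 5867$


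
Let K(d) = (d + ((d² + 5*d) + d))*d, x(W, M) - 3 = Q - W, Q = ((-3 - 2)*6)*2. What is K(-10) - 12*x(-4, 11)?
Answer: 336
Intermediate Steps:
Q = -60 (Q = -5*6*2 = -30*2 = -60)
x(W, M) = -57 - W (x(W, M) = 3 + (-60 - W) = -57 - W)
K(d) = d*(d² + 7*d) (K(d) = (d + (d² + 6*d))*d = (d² + 7*d)*d = d*(d² + 7*d))
K(-10) - 12*x(-4, 11) = (-10)²*(7 - 10) - 12*(-57 - 1*(-4)) = 100*(-3) - 12*(-57 + 4) = -300 - 12*(-53) = -300 + 636 = 336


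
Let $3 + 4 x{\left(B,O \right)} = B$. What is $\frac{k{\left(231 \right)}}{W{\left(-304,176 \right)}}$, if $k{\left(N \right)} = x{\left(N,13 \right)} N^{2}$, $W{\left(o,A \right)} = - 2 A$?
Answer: $- \frac{276507}{32} \approx -8640.8$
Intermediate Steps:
$x{\left(B,O \right)} = - \frac{3}{4} + \frac{B}{4}$
$k{\left(N \right)} = N^{2} \left(- \frac{3}{4} + \frac{N}{4}\right)$ ($k{\left(N \right)} = \left(- \frac{3}{4} + \frac{N}{4}\right) N^{2} = N^{2} \left(- \frac{3}{4} + \frac{N}{4}\right)$)
$\frac{k{\left(231 \right)}}{W{\left(-304,176 \right)}} = \frac{\frac{1}{4} \cdot 231^{2} \left(-3 + 231\right)}{\left(-2\right) 176} = \frac{\frac{1}{4} \cdot 53361 \cdot 228}{-352} = 3041577 \left(- \frac{1}{352}\right) = - \frac{276507}{32}$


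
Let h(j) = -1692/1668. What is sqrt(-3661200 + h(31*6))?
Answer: I*sqrt(70738064799)/139 ≈ 1913.4*I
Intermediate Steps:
h(j) = -141/139 (h(j) = -1692*1/1668 = -141/139)
sqrt(-3661200 + h(31*6)) = sqrt(-3661200 - 141/139) = sqrt(-508906941/139) = I*sqrt(70738064799)/139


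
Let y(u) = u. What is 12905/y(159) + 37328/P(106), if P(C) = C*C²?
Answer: 36264143/446631 ≈ 81.195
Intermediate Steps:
P(C) = C³
12905/y(159) + 37328/P(106) = 12905/159 + 37328/(106³) = 12905*(1/159) + 37328/1191016 = 12905/159 + 37328*(1/1191016) = 12905/159 + 4666/148877 = 36264143/446631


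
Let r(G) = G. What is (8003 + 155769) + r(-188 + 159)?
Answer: 163743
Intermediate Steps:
(8003 + 155769) + r(-188 + 159) = (8003 + 155769) + (-188 + 159) = 163772 - 29 = 163743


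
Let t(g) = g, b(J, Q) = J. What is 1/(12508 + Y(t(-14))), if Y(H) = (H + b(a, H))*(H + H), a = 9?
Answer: 1/12648 ≈ 7.9064e-5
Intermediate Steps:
Y(H) = 2*H*(9 + H) (Y(H) = (H + 9)*(H + H) = (9 + H)*(2*H) = 2*H*(9 + H))
1/(12508 + Y(t(-14))) = 1/(12508 + 2*(-14)*(9 - 14)) = 1/(12508 + 2*(-14)*(-5)) = 1/(12508 + 140) = 1/12648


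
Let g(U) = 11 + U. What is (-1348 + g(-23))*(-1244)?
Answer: 1691840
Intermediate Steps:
(-1348 + g(-23))*(-1244) = (-1348 + (11 - 23))*(-1244) = (-1348 - 12)*(-1244) = -1360*(-1244) = 1691840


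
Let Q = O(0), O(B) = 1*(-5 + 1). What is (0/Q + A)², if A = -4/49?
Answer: 16/2401 ≈ 0.0066639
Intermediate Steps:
O(B) = -4 (O(B) = 1*(-4) = -4)
A = -4/49 (A = -4*1/49 = -4/49 ≈ -0.081633)
Q = -4
(0/Q + A)² = (0/(-4) - 4/49)² = (0*(-¼) - 4/49)² = (0 - 4/49)² = (-4/49)² = 16/2401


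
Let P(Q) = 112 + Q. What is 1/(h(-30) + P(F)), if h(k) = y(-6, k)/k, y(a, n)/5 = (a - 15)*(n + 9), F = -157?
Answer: -2/237 ≈ -0.0084388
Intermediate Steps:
y(a, n) = 5*(-15 + a)*(9 + n) (y(a, n) = 5*((a - 15)*(n + 9)) = 5*((-15 + a)*(9 + n)) = 5*(-15 + a)*(9 + n))
h(k) = (-945 - 105*k)/k (h(k) = (-675 - 75*k + 45*(-6) + 5*(-6)*k)/k = (-675 - 75*k - 270 - 30*k)/k = (-945 - 105*k)/k)
1/(h(-30) + P(F)) = 1/((-105 - 945/(-30)) + (112 - 157)) = 1/((-105 - 945*(-1/30)) - 45) = 1/((-105 + 63/2) - 45) = 1/(-147/2 - 45) = 1/(-237/2) = -2/237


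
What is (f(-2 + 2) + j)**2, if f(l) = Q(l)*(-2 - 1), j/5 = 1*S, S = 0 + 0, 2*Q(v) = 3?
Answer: 81/4 ≈ 20.250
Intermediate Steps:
Q(v) = 3/2 (Q(v) = (1/2)*3 = 3/2)
S = 0
j = 0 (j = 5*(1*0) = 5*0 = 0)
f(l) = -9/2 (f(l) = 3*(-2 - 1)/2 = (3/2)*(-3) = -9/2)
(f(-2 + 2) + j)**2 = (-9/2 + 0)**2 = (-9/2)**2 = 81/4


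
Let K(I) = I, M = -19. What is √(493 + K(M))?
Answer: √474 ≈ 21.772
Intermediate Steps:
√(493 + K(M)) = √(493 - 19) = √474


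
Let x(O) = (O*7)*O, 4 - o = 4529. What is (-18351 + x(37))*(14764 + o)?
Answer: -89775552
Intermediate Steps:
o = -4525 (o = 4 - 1*4529 = 4 - 4529 = -4525)
x(O) = 7*O**2 (x(O) = (7*O)*O = 7*O**2)
(-18351 + x(37))*(14764 + o) = (-18351 + 7*37**2)*(14764 - 4525) = (-18351 + 7*1369)*10239 = (-18351 + 9583)*10239 = -8768*10239 = -89775552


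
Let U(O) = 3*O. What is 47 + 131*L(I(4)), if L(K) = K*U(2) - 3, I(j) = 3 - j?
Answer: -1132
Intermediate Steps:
L(K) = -3 + 6*K (L(K) = K*(3*2) - 3 = K*6 - 3 = 6*K - 3 = -3 + 6*K)
47 + 131*L(I(4)) = 47 + 131*(-3 + 6*(3 - 1*4)) = 47 + 131*(-3 + 6*(3 - 4)) = 47 + 131*(-3 + 6*(-1)) = 47 + 131*(-3 - 6) = 47 + 131*(-9) = 47 - 1179 = -1132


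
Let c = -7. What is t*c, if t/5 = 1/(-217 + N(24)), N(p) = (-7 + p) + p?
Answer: 35/176 ≈ 0.19886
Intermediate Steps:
N(p) = -7 + 2*p
t = -5/176 (t = 5/(-217 + (-7 + 2*24)) = 5/(-217 + (-7 + 48)) = 5/(-217 + 41) = 5/(-176) = 5*(-1/176) = -5/176 ≈ -0.028409)
t*c = -5/176*(-7) = 35/176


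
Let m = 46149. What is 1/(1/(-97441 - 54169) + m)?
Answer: 151610/6996649889 ≈ 2.1669e-5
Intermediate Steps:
1/(1/(-97441 - 54169) + m) = 1/(1/(-97441 - 54169) + 46149) = 1/(1/(-151610) + 46149) = 1/(-1/151610 + 46149) = 1/(6996649889/151610) = 151610/6996649889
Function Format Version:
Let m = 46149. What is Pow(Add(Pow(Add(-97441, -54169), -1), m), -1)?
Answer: Rational(151610, 6996649889) ≈ 2.1669e-5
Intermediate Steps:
Pow(Add(Pow(Add(-97441, -54169), -1), m), -1) = Pow(Add(Pow(Add(-97441, -54169), -1), 46149), -1) = Pow(Add(Pow(-151610, -1), 46149), -1) = Pow(Add(Rational(-1, 151610), 46149), -1) = Pow(Rational(6996649889, 151610), -1) = Rational(151610, 6996649889)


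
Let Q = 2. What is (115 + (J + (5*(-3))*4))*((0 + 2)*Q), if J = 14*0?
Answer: 220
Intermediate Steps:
J = 0
(115 + (J + (5*(-3))*4))*((0 + 2)*Q) = (115 + (0 + (5*(-3))*4))*((0 + 2)*2) = (115 + (0 - 15*4))*(2*2) = (115 + (0 - 60))*4 = (115 - 60)*4 = 55*4 = 220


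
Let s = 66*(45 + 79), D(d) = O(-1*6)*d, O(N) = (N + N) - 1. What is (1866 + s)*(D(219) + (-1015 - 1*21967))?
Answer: -259581450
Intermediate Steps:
O(N) = -1 + 2*N (O(N) = 2*N - 1 = -1 + 2*N)
D(d) = -13*d (D(d) = (-1 + 2*(-1*6))*d = (-1 + 2*(-6))*d = (-1 - 12)*d = -13*d)
s = 8184 (s = 66*124 = 8184)
(1866 + s)*(D(219) + (-1015 - 1*21967)) = (1866 + 8184)*(-13*219 + (-1015 - 1*21967)) = 10050*(-2847 + (-1015 - 21967)) = 10050*(-2847 - 22982) = 10050*(-25829) = -259581450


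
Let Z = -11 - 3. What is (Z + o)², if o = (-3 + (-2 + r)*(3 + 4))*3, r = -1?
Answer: 7396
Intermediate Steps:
Z = -14
o = -72 (o = (-3 + (-2 - 1)*(3 + 4))*3 = (-3 - 3*7)*3 = (-3 - 21)*3 = -24*3 = -72)
(Z + o)² = (-14 - 72)² = (-86)² = 7396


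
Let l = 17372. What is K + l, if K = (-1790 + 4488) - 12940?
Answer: 7130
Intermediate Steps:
K = -10242 (K = 2698 - 12940 = -10242)
K + l = -10242 + 17372 = 7130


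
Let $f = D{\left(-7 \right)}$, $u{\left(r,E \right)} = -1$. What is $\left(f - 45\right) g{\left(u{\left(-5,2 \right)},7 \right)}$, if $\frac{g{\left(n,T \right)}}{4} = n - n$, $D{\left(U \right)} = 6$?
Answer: $0$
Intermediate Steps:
$g{\left(n,T \right)} = 0$ ($g{\left(n,T \right)} = 4 \left(n - n\right) = 4 \cdot 0 = 0$)
$f = 6$
$\left(f - 45\right) g{\left(u{\left(-5,2 \right)},7 \right)} = \left(6 - 45\right) 0 = \left(-39\right) 0 = 0$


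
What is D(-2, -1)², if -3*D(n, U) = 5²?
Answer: 625/9 ≈ 69.444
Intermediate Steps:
D(n, U) = -25/3 (D(n, U) = -⅓*5² = -⅓*25 = -25/3)
D(-2, -1)² = (-25/3)² = 625/9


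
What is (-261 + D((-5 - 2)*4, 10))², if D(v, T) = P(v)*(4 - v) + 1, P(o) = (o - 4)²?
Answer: 1056770064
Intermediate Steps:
P(o) = (-4 + o)²
D(v, T) = 1 + (-4 + v)²*(4 - v) (D(v, T) = (-4 + v)²*(4 - v) + 1 = 1 + (-4 + v)²*(4 - v))
(-261 + D((-5 - 2)*4, 10))² = (-261 + (65 - ((-5 - 2)*4)³ - 48*(-5 - 2)*4 + 12*((-5 - 2)*4)²))² = (-261 + (65 - (-7*4)³ - (-336)*4 + 12*(-7*4)²))² = (-261 + (65 - 1*(-28)³ - 48*(-28) + 12*(-28)²))² = (-261 + (65 - 1*(-21952) + 1344 + 12*784))² = (-261 + (65 + 21952 + 1344 + 9408))² = (-261 + 32769)² = 32508² = 1056770064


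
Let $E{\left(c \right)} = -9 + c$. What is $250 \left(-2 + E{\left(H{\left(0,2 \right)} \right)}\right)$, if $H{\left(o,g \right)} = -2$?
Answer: $-3250$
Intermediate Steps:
$250 \left(-2 + E{\left(H{\left(0,2 \right)} \right)}\right) = 250 \left(-2 - 11\right) = 250 \left(-13\right) = -3250$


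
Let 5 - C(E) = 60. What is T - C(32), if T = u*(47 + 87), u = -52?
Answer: -6913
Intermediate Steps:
C(E) = -55 (C(E) = 5 - 1*60 = 5 - 60 = -55)
T = -6968 (T = -52*(47 + 87) = -52*134 = -6968)
T - C(32) = -6968 - 1*(-55) = -6968 + 55 = -6913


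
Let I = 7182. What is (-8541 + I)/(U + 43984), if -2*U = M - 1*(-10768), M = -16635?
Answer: -2718/93835 ≈ -0.028966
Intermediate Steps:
U = 5867/2 (U = -(-16635 - 1*(-10768))/2 = -(-16635 + 10768)/2 = -½*(-5867) = 5867/2 ≈ 2933.5)
(-8541 + I)/(U + 43984) = (-8541 + 7182)/(5867/2 + 43984) = -1359/93835/2 = -1359*2/93835 = -2718/93835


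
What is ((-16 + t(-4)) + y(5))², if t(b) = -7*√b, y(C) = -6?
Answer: 288 + 616*I ≈ 288.0 + 616.0*I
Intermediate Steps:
((-16 + t(-4)) + y(5))² = ((-16 - 14*I) - 6)² = (-22 - 14*I)²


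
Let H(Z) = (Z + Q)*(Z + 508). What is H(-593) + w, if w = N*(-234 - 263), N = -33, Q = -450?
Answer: 105056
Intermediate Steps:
H(Z) = (-450 + Z)*(508 + Z) (H(Z) = (Z - 450)*(Z + 508) = (-450 + Z)*(508 + Z))
w = 16401 (w = -33*(-234 - 263) = -33*(-497) = 16401)
H(-593) + w = (-228600 + (-593)² + 58*(-593)) + 16401 = (-228600 + 351649 - 34394) + 16401 = 88655 + 16401 = 105056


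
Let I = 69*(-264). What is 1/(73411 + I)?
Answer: 1/55195 ≈ 1.8118e-5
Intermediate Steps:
I = -18216
1/(73411 + I) = 1/(73411 - 18216) = 1/55195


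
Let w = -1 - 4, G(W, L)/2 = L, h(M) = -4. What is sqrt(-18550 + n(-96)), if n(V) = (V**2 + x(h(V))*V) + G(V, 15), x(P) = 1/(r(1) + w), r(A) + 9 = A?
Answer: 2*I*sqrt(392782)/13 ≈ 96.419*I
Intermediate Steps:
G(W, L) = 2*L
r(A) = -9 + A
w = -5
x(P) = -1/13 (x(P) = 1/((-9 + 1) - 5) = 1/(-8 - 5) = 1/(-13) = -1/13)
n(V) = 30 + V**2 - V/13 (n(V) = (V**2 - V/13) + 2*15 = (V**2 - V/13) + 30 = 30 + V**2 - V/13)
sqrt(-18550 + n(-96)) = sqrt(-18550 + (30 + (-96)**2 - 1/13*(-96))) = sqrt(-18550 + (30 + 9216 + 96/13)) = sqrt(-18550 + 120294/13) = sqrt(-120856/13) = 2*I*sqrt(392782)/13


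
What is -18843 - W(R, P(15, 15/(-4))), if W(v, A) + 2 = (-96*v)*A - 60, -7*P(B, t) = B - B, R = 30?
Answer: -18781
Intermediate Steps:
P(B, t) = 0 (P(B, t) = -(B - B)/7 = -⅐*0 = 0)
W(v, A) = -62 - 96*A*v (W(v, A) = -2 + ((-96*v)*A - 60) = -2 + (-96*A*v - 60) = -2 + (-60 - 96*A*v) = -62 - 96*A*v)
-18843 - W(R, P(15, 15/(-4))) = -18843 - (-62 - 96*0*30) = -18843 - (-62 + 0) = -18843 - 1*(-62) = -18843 + 62 = -18781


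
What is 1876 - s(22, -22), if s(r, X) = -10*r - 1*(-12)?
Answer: 2084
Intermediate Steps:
s(r, X) = 12 - 10*r (s(r, X) = -10*r + 12 = 12 - 10*r)
1876 - s(22, -22) = 1876 - (12 - 10*22) = 1876 - (12 - 220) = 1876 - 1*(-208) = 1876 + 208 = 2084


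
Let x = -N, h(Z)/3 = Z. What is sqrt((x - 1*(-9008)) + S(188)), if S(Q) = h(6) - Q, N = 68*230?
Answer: I*sqrt(6802) ≈ 82.474*I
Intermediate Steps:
h(Z) = 3*Z
N = 15640
S(Q) = 18 - Q (S(Q) = 3*6 - Q = 18 - Q)
x = -15640 (x = -1*15640 = -15640)
sqrt((x - 1*(-9008)) + S(188)) = sqrt((-15640 - 1*(-9008)) + (18 - 1*188)) = sqrt((-15640 + 9008) + (18 - 188)) = sqrt(-6632 - 170) = sqrt(-6802) = I*sqrt(6802)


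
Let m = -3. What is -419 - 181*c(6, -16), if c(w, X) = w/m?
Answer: -57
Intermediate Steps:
c(w, X) = -w/3 (c(w, X) = w/(-3) = -w/3)
-419 - 181*c(6, -16) = -419 - (-181)*6/3 = -419 - 181*(-2) = -419 + 362 = -57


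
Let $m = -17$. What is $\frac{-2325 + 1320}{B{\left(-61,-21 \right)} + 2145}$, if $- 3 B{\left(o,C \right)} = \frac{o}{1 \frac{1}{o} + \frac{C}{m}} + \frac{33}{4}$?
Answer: $- \frac{3810960}{8186669} \approx -0.46551$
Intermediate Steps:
$B{\left(o,C \right)} = - \frac{11}{4} - \frac{o}{3 \left(\frac{1}{o} - \frac{C}{17}\right)}$ ($B{\left(o,C \right)} = - \frac{\frac{o}{1 \frac{1}{o} + \frac{C}{-17}} + \frac{33}{4}}{3} = - \frac{\frac{o}{\frac{1}{o} + C \left(- \frac{1}{17}\right)} + 33 \cdot \frac{1}{4}}{3} = - \frac{\frac{o}{\frac{1}{o} - \frac{C}{17}} + \frac{33}{4}}{3} = - \frac{\frac{33}{4} + \frac{o}{\frac{1}{o} - \frac{C}{17}}}{3} = - \frac{11}{4} - \frac{o}{3 \left(\frac{1}{o} - \frac{C}{17}\right)}$)
$\frac{-2325 + 1320}{B{\left(-61,-21 \right)} + 2145} = \frac{-2325 + 1320}{\frac{561 + 68 \left(-61\right)^{2} - \left(-693\right) \left(-61\right)}{12 \left(-17 - -1281\right)} + 2145} = - \frac{1005}{\frac{561 + 68 \cdot 3721 - 42273}{12 \left(-17 + 1281\right)} + 2145} = - \frac{1005}{\frac{561 + 253028 - 42273}{12 \cdot 1264} + 2145} = - \frac{1005}{\frac{1}{12} \cdot \frac{1}{1264} \cdot 211316 + 2145} = - \frac{1005}{\frac{52829}{3792} + 2145} = - \frac{1005}{\frac{8186669}{3792}} = \left(-1005\right) \frac{3792}{8186669} = - \frac{3810960}{8186669}$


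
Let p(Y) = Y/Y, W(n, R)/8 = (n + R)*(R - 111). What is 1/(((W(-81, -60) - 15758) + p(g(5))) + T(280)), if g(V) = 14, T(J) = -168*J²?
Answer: -1/12994069 ≈ -7.6958e-8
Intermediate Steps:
W(n, R) = 8*(-111 + R)*(R + n) (W(n, R) = 8*((n + R)*(R - 111)) = 8*((R + n)*(-111 + R)) = 8*((-111 + R)*(R + n)) = 8*(-111 + R)*(R + n))
p(Y) = 1
1/(((W(-81, -60) - 15758) + p(g(5))) + T(280)) = 1/((((-888*(-60) - 888*(-81) + 8*(-60)² + 8*(-60)*(-81)) - 15758) + 1) - 168*280²) = 1/((((53280 + 71928 + 8*3600 + 38880) - 15758) + 1) - 168*78400) = 1/((((53280 + 71928 + 28800 + 38880) - 15758) + 1) - 13171200) = 1/(((192888 - 15758) + 1) - 13171200) = 1/((177130 + 1) - 13171200) = 1/(177131 - 13171200) = 1/(-12994069) = -1/12994069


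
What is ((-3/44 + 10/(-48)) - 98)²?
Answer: 673143025/69696 ≈ 9658.3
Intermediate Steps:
((-3/44 + 10/(-48)) - 98)² = ((-3*1/44 + 10*(-1/48)) - 98)² = ((-3/44 - 5/24) - 98)² = (-73/264 - 98)² = (-25945/264)² = 673143025/69696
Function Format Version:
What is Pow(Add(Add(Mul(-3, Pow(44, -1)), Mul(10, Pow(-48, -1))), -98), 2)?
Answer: Rational(673143025, 69696) ≈ 9658.3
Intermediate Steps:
Pow(Add(Add(Mul(-3, Pow(44, -1)), Mul(10, Pow(-48, -1))), -98), 2) = Pow(Add(Add(Mul(-3, Rational(1, 44)), Mul(10, Rational(-1, 48))), -98), 2) = Pow(Add(Add(Rational(-3, 44), Rational(-5, 24)), -98), 2) = Pow(Add(Rational(-73, 264), -98), 2) = Pow(Rational(-25945, 264), 2) = Rational(673143025, 69696)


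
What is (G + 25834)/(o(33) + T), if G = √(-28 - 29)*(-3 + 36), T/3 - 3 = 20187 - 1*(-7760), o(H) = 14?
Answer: 12917/41932 + 3*I*√57/7624 ≈ 0.30805 + 0.0029708*I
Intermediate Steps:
T = 83850 (T = 9 + 3*(20187 - 1*(-7760)) = 9 + 3*(20187 + 7760) = 9 + 3*27947 = 9 + 83841 = 83850)
G = 33*I*√57 (G = √(-57)*33 = (I*√57)*33 = 33*I*√57 ≈ 249.14*I)
(G + 25834)/(o(33) + T) = (33*I*√57 + 25834)/(14 + 83850) = (25834 + 33*I*√57)/83864 = (25834 + 33*I*√57)*(1/83864) = 12917/41932 + 3*I*√57/7624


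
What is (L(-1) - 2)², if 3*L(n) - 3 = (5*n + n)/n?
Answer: 1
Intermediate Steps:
L(n) = 3 (L(n) = 1 + ((5*n + n)/n)/3 = 1 + ((6*n)/n)/3 = 1 + (⅓)*6 = 1 + 2 = 3)
(L(-1) - 2)² = (3 - 2)² = 1² = 1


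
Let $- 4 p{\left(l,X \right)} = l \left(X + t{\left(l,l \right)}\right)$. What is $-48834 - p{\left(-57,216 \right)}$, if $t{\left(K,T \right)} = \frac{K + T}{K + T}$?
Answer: $- \frac{207705}{4} \approx -51926.0$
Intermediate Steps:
$t{\left(K,T \right)} = 1$
$p{\left(l,X \right)} = - \frac{l \left(1 + X\right)}{4}$ ($p{\left(l,X \right)} = - \frac{l \left(X + 1\right)}{4} = - \frac{l \left(1 + X\right)}{4}$)
$-48834 - p{\left(-57,216 \right)} = -48834 - \left(- \frac{1}{4}\right) \left(-57\right) \left(1 + 216\right) = -48834 - \left(- \frac{1}{4}\right) \left(-57\right) 217 = -48834 - \frac{12369}{4} = - \frac{207705}{4}$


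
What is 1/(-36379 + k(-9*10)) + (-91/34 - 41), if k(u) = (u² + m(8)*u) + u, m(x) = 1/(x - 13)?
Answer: -42101269/963934 ≈ -43.677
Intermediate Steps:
m(x) = 1/(-13 + x)
k(u) = u² + 4*u/5 (k(u) = (u² + u/(-13 + 8)) + u = (u² + u/(-5)) + u = (u² - u/5) + u = u² + 4*u/5)
1/(-36379 + k(-9*10)) + (-91/34 - 41) = 1/(-36379 + (-9*10)*(4 + 5*(-9*10))/5) + (-91/34 - 41) = 1/(-36379 + (⅕)*(-90)*(4 + 5*(-90))) + ((1/34)*(-91) - 41) = 1/(-36379 + (⅕)*(-90)*(4 - 450)) + (-91/34 - 41) = 1/(-36379 + (⅕)*(-90)*(-446)) - 1485/34 = 1/(-36379 + 8028) - 1485/34 = 1/(-28351) - 1485/34 = -1/28351 - 1485/34 = -42101269/963934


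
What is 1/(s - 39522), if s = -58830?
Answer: -1/98352 ≈ -1.0168e-5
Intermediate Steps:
1/(s - 39522) = 1/(-58830 - 39522) = 1/(-98352) = -1/98352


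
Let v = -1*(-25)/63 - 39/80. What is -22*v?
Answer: 5027/2520 ≈ 1.9948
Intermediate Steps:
v = -457/5040 (v = 25*(1/63) - 39*1/80 = 25/63 - 39/80 = -457/5040 ≈ -0.090675)
-22*v = -22*(-457/5040) = 5027/2520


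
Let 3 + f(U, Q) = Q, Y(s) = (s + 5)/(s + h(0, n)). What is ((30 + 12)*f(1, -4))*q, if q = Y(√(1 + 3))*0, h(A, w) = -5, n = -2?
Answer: 0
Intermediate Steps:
Y(s) = (5 + s)/(-5 + s) (Y(s) = (s + 5)/(s - 5) = (5 + s)/(-5 + s))
f(U, Q) = -3 + Q
q = 0 (q = ((5 + √(1 + 3))/(-5 + √(1 + 3)))*0 = ((5 + √4)/(-5 + √4))*0 = ((5 + 2)/(-5 + 2))*0 = (7/(-3))*0 = -⅓*7*0 = -7/3*0 = 0)
((30 + 12)*f(1, -4))*q = ((30 + 12)*(-3 - 4))*0 = (42*(-7))*0 = -294*0 = 0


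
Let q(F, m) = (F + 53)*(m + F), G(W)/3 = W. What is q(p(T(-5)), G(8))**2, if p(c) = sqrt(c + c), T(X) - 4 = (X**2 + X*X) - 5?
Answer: 2457942 + 1476860*sqrt(2) ≈ 4.5465e+6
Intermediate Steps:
T(X) = -1 + 2*X**2 (T(X) = 4 + ((X**2 + X*X) - 5) = 4 + ((X**2 + X**2) - 5) = 4 + (2*X**2 - 5) = 4 + (-5 + 2*X**2) = -1 + 2*X**2)
G(W) = 3*W
p(c) = sqrt(2)*sqrt(c) (p(c) = sqrt(2*c) = sqrt(2)*sqrt(c))
q(F, m) = (53 + F)*(F + m)
q(p(T(-5)), G(8))**2 = ((sqrt(2)*sqrt(-1 + 2*(-5)**2))**2 + 53*(sqrt(2)*sqrt(-1 + 2*(-5)**2)) + 53*(3*8) + (sqrt(2)*sqrt(-1 + 2*(-5)**2))*(3*8))**2 = ((sqrt(2)*sqrt(-1 + 2*25))**2 + 53*(sqrt(2)*sqrt(-1 + 2*25)) + 53*24 + (sqrt(2)*sqrt(-1 + 2*25))*24)**2 = ((sqrt(2)*sqrt(-1 + 50))**2 + 53*(sqrt(2)*sqrt(-1 + 50)) + 1272 + (sqrt(2)*sqrt(-1 + 50))*24)**2 = ((sqrt(2)*sqrt(49))**2 + 53*(sqrt(2)*sqrt(49)) + 1272 + (sqrt(2)*sqrt(49))*24)**2 = ((sqrt(2)*7)**2 + 53*(sqrt(2)*7) + 1272 + (sqrt(2)*7)*24)**2 = ((7*sqrt(2))**2 + 53*(7*sqrt(2)) + 1272 + (7*sqrt(2))*24)**2 = (98 + 371*sqrt(2) + 1272 + 168*sqrt(2))**2 = (1370 + 539*sqrt(2))**2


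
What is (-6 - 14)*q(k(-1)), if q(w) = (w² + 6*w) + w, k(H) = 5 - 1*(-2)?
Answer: -1960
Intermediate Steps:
k(H) = 7 (k(H) = 5 + 2 = 7)
q(w) = w² + 7*w
(-6 - 14)*q(k(-1)) = (-6 - 14)*(7*(7 + 7)) = -140*14 = -20*98 = -1960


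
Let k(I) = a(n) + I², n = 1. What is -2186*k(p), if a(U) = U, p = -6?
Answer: -80882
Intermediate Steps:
k(I) = 1 + I²
-2186*k(p) = -2186*(1 + (-6)²) = -2186*(1 + 36) = -2186*37 = -80882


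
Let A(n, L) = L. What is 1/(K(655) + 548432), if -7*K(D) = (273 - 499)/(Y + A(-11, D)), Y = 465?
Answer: 3920/2149853553 ≈ 1.8234e-6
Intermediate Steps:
K(D) = 226/(7*(465 + D)) (K(D) = -(273 - 499)/(7*(465 + D)) = -(-226)/(7*(465 + D)) = 226/(7*(465 + D)))
1/(K(655) + 548432) = 1/(226/(7*(465 + 655)) + 548432) = 1/((226/7)/1120 + 548432) = 1/((226/7)*(1/1120) + 548432) = 1/(113/3920 + 548432) = 1/(2149853553/3920) = 3920/2149853553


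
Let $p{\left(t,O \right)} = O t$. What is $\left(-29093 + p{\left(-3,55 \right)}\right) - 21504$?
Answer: $-50762$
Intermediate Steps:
$\left(-29093 + p{\left(-3,55 \right)}\right) - 21504 = \left(-29093 + 55 \left(-3\right)\right) - 21504 = \left(-29093 - 165\right) - 21504 = -29258 - 21504 = -50762$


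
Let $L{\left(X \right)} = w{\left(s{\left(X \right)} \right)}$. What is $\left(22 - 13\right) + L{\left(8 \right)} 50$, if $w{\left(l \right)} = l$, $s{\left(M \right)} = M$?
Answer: $409$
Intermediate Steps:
$L{\left(X \right)} = X$
$\left(22 - 13\right) + L{\left(8 \right)} 50 = \left(22 - 13\right) + 8 \cdot 50 = \left(22 - 13\right) + 400 = 9 + 400 = 409$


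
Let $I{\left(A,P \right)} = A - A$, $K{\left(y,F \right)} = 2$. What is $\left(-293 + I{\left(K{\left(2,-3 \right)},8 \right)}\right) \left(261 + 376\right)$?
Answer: $-186641$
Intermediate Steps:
$I{\left(A,P \right)} = 0$
$\left(-293 + I{\left(K{\left(2,-3 \right)},8 \right)}\right) \left(261 + 376\right) = \left(-293 + 0\right) \left(261 + 376\right) = \left(-293\right) 637 = -186641$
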